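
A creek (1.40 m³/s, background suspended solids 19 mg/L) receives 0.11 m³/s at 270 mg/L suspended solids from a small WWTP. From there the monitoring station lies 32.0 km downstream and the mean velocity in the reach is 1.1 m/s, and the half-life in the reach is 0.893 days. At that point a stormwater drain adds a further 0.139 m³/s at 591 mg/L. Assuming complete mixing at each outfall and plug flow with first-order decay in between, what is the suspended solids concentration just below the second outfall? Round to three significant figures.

Mass balance: C = (1.400·19.00 + 0.1100·270.0) / 1.510 = 56.30/1.510 = 37.28 mg/L; combined flow 1.510 m³/s.
Travel time t = 32.0·1000 / 1.1 = 29090 s = 8.081 h.
Half-life 0.893 d → k = ln 2 / 0.893 = 0.7762 d⁻¹.
Applying C = C₀e^(−kt): 37.28 × 0.7700 = 28.71 mg/L.
At the second outfall, C = (1.510·28.71 + 0.1390·591.0) / (1.510 + 0.1390) = 76.11 mg/L.

76.1 mg/L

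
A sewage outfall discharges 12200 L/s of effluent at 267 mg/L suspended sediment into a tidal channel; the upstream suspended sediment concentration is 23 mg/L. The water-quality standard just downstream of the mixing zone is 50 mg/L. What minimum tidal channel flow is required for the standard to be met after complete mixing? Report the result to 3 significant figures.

Set C_mix = 50: (Q·23.00 + 12200·267.0) / (Q + 12200) = 50
→ Q = 12200·(267.0 − 50)/(50 − 23.00) = 98050 L/s.

98100 L/s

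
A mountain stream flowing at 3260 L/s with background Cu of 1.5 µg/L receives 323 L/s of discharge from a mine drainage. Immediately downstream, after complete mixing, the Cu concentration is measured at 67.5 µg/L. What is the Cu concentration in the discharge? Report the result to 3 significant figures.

734 µg/L

Mass balance: 3260·1.500 + 323.0·Cₑ = 3583·67.50
→ Cₑ = (3583·67.50 − 3260·1.500) / 323.0 = 733.6 µg/L.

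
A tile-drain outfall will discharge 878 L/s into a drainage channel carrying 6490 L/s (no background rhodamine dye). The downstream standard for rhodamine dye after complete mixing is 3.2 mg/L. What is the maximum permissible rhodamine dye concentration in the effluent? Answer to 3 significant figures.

At the limit, (Qr·Cr + Qe·Cₑ)/(Qr + Qe) = 3.2:
Cₑ = (7368·3.2 − 6490·0) / 878.0 = 26.85 mg/L.

26.9 mg/L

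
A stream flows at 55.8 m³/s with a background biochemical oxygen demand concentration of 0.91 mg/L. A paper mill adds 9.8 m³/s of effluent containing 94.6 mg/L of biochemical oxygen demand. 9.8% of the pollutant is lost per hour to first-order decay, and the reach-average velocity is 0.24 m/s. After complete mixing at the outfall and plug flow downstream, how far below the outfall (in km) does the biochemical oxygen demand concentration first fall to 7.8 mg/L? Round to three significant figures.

5.43 km

Mixed concentration C = ΣQC/ΣQ = (55.80·0.9100 + 9.800·94.60) / 65.60 = 977.9/65.60 = 14.91 mg/L.
9.8%/h lost → k = −ln(1 − 0.098) = 0.1031 h⁻¹.
Set 14.91·exp(−k·t) = 7.8 → t = ln(14.91/7.8)/k = 22610 s = 6.279 h.
Distance = v·t = 0.24·22610 = 5425 m = 5.425 km.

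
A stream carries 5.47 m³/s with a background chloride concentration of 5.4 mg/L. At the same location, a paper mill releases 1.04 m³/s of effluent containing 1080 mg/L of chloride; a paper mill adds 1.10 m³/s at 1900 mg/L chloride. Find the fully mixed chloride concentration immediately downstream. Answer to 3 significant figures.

426 mg/L

Flow-weighted average: C = (5.470·5.400 + 1.040·1080 + 1.100·1900) / 7.610 = 3243/7.610 = 426.1 mg/L.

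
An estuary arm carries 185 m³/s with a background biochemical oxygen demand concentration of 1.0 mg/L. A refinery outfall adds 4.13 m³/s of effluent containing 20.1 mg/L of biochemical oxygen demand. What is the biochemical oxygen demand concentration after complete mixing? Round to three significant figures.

Mass balance: C = (185.0·1.000 + 4.130·20.10) / 189.1 = 268.0/189.1 = 1.417 mg/L.

1.42 mg/L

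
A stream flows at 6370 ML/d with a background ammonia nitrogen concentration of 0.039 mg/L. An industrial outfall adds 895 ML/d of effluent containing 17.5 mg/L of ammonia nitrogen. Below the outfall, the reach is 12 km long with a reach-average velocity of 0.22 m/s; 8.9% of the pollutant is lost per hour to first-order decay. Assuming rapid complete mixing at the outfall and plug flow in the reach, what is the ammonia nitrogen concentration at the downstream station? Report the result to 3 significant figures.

0.533 mg/L

Mass balance: C = (6370·0.03900 + 895.0·17.50) / 7265 = 15910/7265 = 2.190 mg/L.
Travel time t = 12·1000 / 0.22 = 54550 s = 15.15 h.
8.9%/h lost → k = −ln(1 − 0.089) = 0.09321 h⁻¹.
After decay, C = 2.190 × e^(−kt) = 2.190 × 0.2436 = 0.5335 mg/L.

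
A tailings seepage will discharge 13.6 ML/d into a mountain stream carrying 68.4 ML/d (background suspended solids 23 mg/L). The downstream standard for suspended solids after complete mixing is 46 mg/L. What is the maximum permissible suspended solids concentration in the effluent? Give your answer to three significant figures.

162 mg/L

At the limit, (Qr·Cr + Qe·Cₑ)/(Qr + Qe) = 46:
Cₑ = (82.00·46 − 68.40·23.00) / 13.60 = 161.7 mg/L.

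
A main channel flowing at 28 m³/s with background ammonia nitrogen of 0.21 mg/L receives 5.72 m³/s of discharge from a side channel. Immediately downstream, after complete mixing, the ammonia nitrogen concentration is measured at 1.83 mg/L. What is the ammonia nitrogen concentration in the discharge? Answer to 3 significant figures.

9.76 mg/L

Mass balance: 28.00·0.2100 + 5.720·Cₑ = 33.72·1.830
→ Cₑ = (33.72·1.830 − 28.00·0.2100) / 5.720 = 9.760 mg/L.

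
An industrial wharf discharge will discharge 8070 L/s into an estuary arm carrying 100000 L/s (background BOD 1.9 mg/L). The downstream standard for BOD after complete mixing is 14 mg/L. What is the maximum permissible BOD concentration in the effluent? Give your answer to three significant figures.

164 mg/L

At the limit, (Qr·Cr + Qe·Cₑ)/(Qr + Qe) = 14:
Cₑ = (108100·14 − 100000·1.900) / 8070 = 163.9 mg/L.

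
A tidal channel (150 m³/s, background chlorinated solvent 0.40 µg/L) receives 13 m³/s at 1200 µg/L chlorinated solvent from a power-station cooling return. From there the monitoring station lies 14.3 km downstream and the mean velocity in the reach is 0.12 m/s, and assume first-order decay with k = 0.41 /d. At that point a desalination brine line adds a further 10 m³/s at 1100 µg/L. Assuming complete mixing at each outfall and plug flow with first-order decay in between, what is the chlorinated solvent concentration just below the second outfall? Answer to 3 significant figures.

115 µg/L

Mass balance: C = (150.0·0.4000 + 13.00·1200) / 163.0 = 15660/163.0 = 96.07 µg/L; combined flow 163.0 m³/s.
Travel time t = 14.3·1000 / 0.12 = 119200 s = 33.10 h.
After decay, C = 96.07 × e^(−kt) = 96.07 × 0.5681 = 54.58 µg/L.
At the second outfall, C = (163.0·54.58 + 10.00·1100) / (163.0 + 10.00) = 115.0 µg/L.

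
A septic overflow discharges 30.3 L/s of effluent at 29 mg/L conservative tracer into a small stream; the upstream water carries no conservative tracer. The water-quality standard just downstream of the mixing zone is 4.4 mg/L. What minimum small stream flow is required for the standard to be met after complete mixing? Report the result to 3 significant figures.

169 L/s

Set C_mix = 4.4: (Q·0 + 30.30·29.00) / (Q + 30.30) = 4.4
→ Q = 30.30·(29.00 − 4.4)/(4.4 − 0) = 169.4 L/s.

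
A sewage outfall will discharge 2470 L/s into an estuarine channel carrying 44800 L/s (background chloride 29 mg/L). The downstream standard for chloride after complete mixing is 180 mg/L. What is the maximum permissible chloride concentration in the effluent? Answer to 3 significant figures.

At the limit, (Qr·Cr + Qe·Cₑ)/(Qr + Qe) = 180:
Cₑ = (47270·180 − 44800·29.00) / 2470 = 2919 mg/L.

2920 mg/L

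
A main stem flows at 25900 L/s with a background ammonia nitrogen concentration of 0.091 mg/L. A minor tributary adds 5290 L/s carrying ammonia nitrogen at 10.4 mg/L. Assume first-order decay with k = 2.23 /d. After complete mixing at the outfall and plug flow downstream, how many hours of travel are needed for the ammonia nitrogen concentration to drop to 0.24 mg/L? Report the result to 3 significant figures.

Conservation of mass: C = (25900·0.09100 + 5290·10.40) / 31190 = 57370/31190 = 1.839 mg/L.
1.839·exp(−k·t) = 0.24 → t = ln(1.839/0.24)/k = 78910 s = 21.92 h.

21.9 h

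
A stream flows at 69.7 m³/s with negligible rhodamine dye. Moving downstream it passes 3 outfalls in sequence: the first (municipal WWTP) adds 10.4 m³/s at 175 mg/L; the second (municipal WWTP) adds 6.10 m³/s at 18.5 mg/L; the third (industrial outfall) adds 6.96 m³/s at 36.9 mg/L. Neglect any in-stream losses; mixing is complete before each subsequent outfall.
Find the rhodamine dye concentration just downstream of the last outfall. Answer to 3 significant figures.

23.5 mg/L

Outfall 1: combined Q = 80.10 m³/s; C = (69.70·0 + 10.40·175.0)/80.10 = 22.72 mg/L.
Outfall 2: combined Q = 86.20 m³/s; C = (80.10·22.72 + 6.100·18.50)/86.20 = 22.42 mg/L.
Outfall 3: combined Q = 93.16 m³/s; C = (86.20·22.42 + 6.960·36.90)/93.16 = 23.50 mg/L.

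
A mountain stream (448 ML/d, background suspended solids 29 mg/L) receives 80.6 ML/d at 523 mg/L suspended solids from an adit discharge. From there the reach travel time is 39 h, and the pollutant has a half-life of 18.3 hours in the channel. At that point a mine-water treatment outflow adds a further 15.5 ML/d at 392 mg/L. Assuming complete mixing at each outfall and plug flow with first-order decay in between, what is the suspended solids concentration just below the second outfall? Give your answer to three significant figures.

Mixed concentration C = ΣQC/ΣQ = (448.0·29.00 + 80.60·523.0) / 528.6 = 55150/528.6 = 104.3 mg/L; combined flow 528.6 ML/d.
Half-life 18.3 h → k = ln 2 / 18.3 = 0.03788 h⁻¹ = 0.9090 d⁻¹.
After decay, C = 104.3 × e^(−kt) = 104.3 × 0.2283 = 23.81 mg/L.
At the second outfall, C = (528.6·23.81 + 15.50·392.0) / (528.6 + 15.50) = 34.30 mg/L.

34.3 mg/L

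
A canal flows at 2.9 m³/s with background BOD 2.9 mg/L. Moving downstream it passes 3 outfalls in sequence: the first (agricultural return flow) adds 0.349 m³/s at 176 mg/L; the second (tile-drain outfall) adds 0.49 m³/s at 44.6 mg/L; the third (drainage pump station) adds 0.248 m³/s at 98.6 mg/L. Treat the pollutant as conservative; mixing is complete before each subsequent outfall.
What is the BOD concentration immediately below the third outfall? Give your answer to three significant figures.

Below outfall 1: Q → 3.249 m³/s, C = (2.900·2.900 + 0.3490·176.0)/3.249 = 21.49 mg/L.
Below outfall 2: Q → 3.739 m³/s, C = (3.249·21.49 + 0.4900·44.60)/3.739 = 24.52 mg/L.
Below outfall 3: Q → 3.987 m³/s, C = (3.739·24.52 + 0.2480·98.60)/3.987 = 29.13 mg/L.

29.1 mg/L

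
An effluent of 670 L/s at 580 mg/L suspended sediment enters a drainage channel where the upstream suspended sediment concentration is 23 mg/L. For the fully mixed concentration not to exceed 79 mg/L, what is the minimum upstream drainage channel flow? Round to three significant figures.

5990 L/s

Set C_mix = 79: (Q·23.00 + 670.0·580.0) / (Q + 670.0) = 79
→ Q = 670.0·(580.0 − 79)/(79 − 23.00) = 5994 L/s.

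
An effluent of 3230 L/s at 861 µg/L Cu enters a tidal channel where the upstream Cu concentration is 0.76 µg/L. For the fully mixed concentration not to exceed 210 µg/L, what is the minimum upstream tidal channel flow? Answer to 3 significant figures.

Set C_mix = 210: (Q·0.7600 + 3230·861.0) / (Q + 3230) = 210
→ Q = 3230·(861.0 − 210)/(210 − 0.7600) = 10050 L/s.

10000 L/s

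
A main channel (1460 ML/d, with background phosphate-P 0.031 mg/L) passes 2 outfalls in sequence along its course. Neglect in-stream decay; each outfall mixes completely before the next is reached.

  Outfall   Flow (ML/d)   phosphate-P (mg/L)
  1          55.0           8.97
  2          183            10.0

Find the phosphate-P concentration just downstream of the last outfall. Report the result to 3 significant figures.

1.39 mg/L

Outfall 1: combined Q = 1515 ML/d; C = (1460·0.03100 + 55.00·8.970)/1515 = 0.3555 mg/L.
Outfall 2: combined Q = 1698 ML/d; C = (1515·0.3555 + 183.0·10.00)/1698 = 1.395 mg/L.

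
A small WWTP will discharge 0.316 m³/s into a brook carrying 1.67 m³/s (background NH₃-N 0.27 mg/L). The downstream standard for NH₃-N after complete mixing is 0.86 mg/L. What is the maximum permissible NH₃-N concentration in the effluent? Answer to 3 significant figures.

At the limit, (Qr·Cr + Qe·Cₑ)/(Qr + Qe) = 0.86:
Cₑ = (1.986·0.86 − 1.670·0.2700) / 0.3160 = 3.978 mg/L.

3.98 mg/L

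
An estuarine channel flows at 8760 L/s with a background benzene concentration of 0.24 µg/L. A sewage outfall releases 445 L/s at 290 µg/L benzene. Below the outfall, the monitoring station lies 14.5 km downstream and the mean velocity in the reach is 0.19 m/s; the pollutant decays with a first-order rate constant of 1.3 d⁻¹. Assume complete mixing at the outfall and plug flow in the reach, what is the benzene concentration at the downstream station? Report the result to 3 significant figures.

After mixing, C = (8760·0.2400 + 445.0·290.0) / 9205 = 131200/9205 = 14.25 µg/L.
Travel time t = 14.5·1000 / 0.19 = 76320 s = 21.20 h.
Applying C = C₀e^(−kt): 14.25 × 0.3172 = 4.519 µg/L.

4.52 µg/L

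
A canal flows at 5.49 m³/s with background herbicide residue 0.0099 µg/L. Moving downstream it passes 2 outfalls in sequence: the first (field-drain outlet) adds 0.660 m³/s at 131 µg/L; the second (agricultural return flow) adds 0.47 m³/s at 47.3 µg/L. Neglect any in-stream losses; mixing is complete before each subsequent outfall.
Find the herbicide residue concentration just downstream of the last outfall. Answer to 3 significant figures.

After outfall 1: Q = 5.490 + 0.6600 = 6.150 m³/s; C = (5.490·0.009900 + 0.6600·131.0)/6.150 = 14.07 µg/L.
After outfall 2: Q = 6.150 + 0.4700 = 6.620 m³/s; C = (6.150·14.07 + 0.4700·47.30)/6.620 = 16.43 µg/L.

16.4 µg/L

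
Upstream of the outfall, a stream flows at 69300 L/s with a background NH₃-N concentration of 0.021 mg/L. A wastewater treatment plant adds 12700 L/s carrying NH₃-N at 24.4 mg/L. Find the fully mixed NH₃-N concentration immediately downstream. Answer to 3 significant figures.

3.80 mg/L

Conservation of mass: C = (69300·0.02100 + 12700·24.40) / 82000 = 311300/82000 = 3.797 mg/L.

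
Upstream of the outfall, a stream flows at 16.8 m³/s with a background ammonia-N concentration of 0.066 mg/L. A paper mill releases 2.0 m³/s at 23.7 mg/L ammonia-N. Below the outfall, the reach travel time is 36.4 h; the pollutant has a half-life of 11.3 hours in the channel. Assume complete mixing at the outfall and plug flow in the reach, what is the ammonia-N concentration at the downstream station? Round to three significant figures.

Mass balance: C = (16.80·0.06600 + 2.000·23.70) / 18.80 = 48.51/18.80 = 2.580 mg/L.
Half-life 11.3 h → k = ln 2 / 11.3 = 0.06134 h⁻¹ = 1.472 d⁻¹.
Decay over the reach: 2.580·exp(−kt) = 2.580·0.1072 = 0.2767 mg/L.

0.277 mg/L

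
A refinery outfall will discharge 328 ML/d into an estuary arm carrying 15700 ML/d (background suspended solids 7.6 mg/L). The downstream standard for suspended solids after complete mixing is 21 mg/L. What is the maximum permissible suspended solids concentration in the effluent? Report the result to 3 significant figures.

At the limit, (Qr·Cr + Qe·Cₑ)/(Qr + Qe) = 21:
Cₑ = (16030·21 − 15700·7.600) / 328.0 = 662.4 mg/L.

662 mg/L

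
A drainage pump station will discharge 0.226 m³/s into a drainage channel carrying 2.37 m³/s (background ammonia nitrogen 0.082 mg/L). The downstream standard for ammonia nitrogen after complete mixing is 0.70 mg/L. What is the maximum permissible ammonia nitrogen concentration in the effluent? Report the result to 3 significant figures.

7.18 mg/L

At the limit, (Qr·Cr + Qe·Cₑ)/(Qr + Qe) = 0.70:
Cₑ = (2.596·0.70 − 2.370·0.08200) / 0.2260 = 7.181 mg/L.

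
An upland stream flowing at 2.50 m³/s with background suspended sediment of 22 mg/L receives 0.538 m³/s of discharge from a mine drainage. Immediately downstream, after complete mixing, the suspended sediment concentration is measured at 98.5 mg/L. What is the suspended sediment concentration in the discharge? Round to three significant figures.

Mass balance: 2.500·22.00 + 0.5380·Cₑ = 3.038·98.50
→ Cₑ = (3.038·98.50 − 2.500·22.00) / 0.5380 = 454.0 mg/L.

454 mg/L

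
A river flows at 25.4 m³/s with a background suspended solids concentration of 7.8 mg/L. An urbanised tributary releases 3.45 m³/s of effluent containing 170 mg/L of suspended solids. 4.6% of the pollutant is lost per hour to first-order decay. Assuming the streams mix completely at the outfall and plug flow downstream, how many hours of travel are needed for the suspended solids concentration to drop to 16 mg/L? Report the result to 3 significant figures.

After mixing, C = (25.40·7.800 + 3.450·170.0) / 28.85 = 784.6/28.85 = 27.20 mg/L.
4.6%/h lost → k = −ln(1 − 0.046) = 0.04709 h⁻¹.
27.20·exp(−k·t) = 16 → t = ln(27.20/16)/k = 40560 s = 11.27 h.

11.3 h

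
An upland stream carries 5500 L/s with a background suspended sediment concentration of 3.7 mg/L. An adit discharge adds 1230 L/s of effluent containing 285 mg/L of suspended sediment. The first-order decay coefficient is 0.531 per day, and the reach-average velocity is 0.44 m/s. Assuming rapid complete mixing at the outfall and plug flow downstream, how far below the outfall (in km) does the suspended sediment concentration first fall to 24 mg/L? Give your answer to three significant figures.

Mixed concentration C = ΣQC/ΣQ = (5500·3.700 + 1230·285.0) / 6730 = 370900/6730 = 55.11 mg/L.
Set 55.11·exp(−k·t) = 24 → t = ln(55.11/24)/k = 135300 s = 37.57 h.
Distance = v·t = 0.44·135300 = 59520 m = 59.52 km.

59.5 km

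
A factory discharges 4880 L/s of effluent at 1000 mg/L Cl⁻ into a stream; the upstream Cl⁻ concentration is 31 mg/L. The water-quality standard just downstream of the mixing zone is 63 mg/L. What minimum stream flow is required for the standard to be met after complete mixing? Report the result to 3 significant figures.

Set C_mix = 63: (Q·31.00 + 4880·1000) / (Q + 4880) = 63
→ Q = 4880·(1000 − 63)/(63 − 31.00) = 142900 L/s.

143000 L/s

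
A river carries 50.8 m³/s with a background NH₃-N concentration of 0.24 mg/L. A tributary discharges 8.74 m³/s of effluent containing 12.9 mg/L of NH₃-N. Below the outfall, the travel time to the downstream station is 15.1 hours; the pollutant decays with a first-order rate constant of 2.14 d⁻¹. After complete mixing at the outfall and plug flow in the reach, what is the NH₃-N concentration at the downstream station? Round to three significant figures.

0.546 mg/L

Conservation of mass: C = (50.80·0.2400 + 8.740·12.90) / 59.54 = 124.9/59.54 = 2.098 mg/L.
Decay over the reach: 2.098·exp(−kt) = 2.098·0.2602 = 0.5459 mg/L.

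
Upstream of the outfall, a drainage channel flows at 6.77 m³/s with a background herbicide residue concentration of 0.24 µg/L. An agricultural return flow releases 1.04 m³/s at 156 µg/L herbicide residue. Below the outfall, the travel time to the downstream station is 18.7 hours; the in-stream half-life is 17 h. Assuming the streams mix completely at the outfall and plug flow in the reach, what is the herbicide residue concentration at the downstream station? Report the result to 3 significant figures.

9.79 µg/L

Flow-weighted average: C = (6.770·0.2400 + 1.040·156.0) / 7.810 = 163.9/7.810 = 20.98 µg/L.
Half-life 17 h → k = ln 2 / 17 = 0.04077 h⁻¹ = 0.9786 d⁻¹.
Decay over the reach: 20.98·exp(−kt) = 20.98·0.4665 = 9.788 µg/L.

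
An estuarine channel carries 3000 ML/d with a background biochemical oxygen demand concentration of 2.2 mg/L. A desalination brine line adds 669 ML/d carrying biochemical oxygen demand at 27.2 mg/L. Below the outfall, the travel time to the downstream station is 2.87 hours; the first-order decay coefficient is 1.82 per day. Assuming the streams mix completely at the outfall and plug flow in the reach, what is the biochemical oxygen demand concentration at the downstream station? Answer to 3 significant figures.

5.44 mg/L

Flow-weighted average: C = (3000·2.200 + 669.0·27.20) / 3669 = 24800/3669 = 6.758 mg/L.
Applying C = C₀e^(−kt): 6.758 × 0.8044 = 5.437 mg/L.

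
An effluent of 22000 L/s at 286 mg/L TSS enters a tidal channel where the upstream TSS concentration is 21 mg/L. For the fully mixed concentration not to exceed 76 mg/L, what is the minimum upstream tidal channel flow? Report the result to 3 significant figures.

Set C_mix = 76: (Q·21.00 + 22000·286.0) / (Q + 22000) = 76
→ Q = 22000·(286.0 − 76)/(76 − 21.00) = 84000 L/s.

84000 L/s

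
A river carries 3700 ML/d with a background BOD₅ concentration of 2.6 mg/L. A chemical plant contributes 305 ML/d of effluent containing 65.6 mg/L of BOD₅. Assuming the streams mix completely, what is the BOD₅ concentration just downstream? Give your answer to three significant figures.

Mixed concentration C = ΣQC/ΣQ = (3700·2.600 + 305.0·65.60) / 4005 = 29630/4005 = 7.398 mg/L.

7.40 mg/L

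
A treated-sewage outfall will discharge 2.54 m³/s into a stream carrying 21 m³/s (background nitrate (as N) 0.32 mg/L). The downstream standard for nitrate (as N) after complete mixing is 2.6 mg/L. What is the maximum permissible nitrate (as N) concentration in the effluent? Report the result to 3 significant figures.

21.5 mg/L

At the limit, (Qr·Cr + Qe·Cₑ)/(Qr + Qe) = 2.6:
Cₑ = (23.54·2.6 − 21.00·0.3200) / 2.540 = 21.45 mg/L.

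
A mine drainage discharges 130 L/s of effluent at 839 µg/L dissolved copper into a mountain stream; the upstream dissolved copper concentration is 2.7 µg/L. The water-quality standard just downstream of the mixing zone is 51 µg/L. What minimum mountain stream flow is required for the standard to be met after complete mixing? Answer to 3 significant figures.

Set C_mix = 51: (Q·2.700 + 130.0·839.0) / (Q + 130.0) = 51
→ Q = 130.0·(839.0 − 51)/(51 − 2.700) = 2121 L/s.

2120 L/s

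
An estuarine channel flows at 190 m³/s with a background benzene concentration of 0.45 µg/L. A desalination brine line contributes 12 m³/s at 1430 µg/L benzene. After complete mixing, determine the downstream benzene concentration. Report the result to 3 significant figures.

85.4 µg/L

Flow-weighted average: C = (190.0·0.4500 + 12.00·1430) / 202.0 = 17250/202.0 = 85.37 µg/L.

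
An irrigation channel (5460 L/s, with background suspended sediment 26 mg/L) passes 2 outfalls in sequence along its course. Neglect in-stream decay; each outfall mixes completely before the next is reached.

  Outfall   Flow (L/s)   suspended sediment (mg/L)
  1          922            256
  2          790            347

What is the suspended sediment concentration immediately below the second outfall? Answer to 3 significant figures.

After outfall 1: Q = 5460 + 922.0 = 6382 L/s; C = (5460·26.00 + 922.0·256.0)/6382 = 59.23 mg/L.
After outfall 2: Q = 6382 + 790.0 = 7172 L/s; C = (6382·59.23 + 790.0·347.0)/7172 = 90.93 mg/L.

90.9 mg/L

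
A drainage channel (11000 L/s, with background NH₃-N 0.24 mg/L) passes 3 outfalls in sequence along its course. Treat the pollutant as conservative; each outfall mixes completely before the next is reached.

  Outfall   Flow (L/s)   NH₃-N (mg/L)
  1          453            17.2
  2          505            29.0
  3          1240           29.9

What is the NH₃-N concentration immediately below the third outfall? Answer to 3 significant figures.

Outfall 1: combined Q = 11450 L/s; C = (11000·0.2400 + 453.0·17.20)/11450 = 0.9108 mg/L.
Outfall 2: combined Q = 11960 L/s; C = (11450·0.9108 + 505.0·29.00)/11960 = 2.097 mg/L.
Outfall 3: combined Q = 13200 L/s; C = (11960·2.097 + 1240·29.90)/13200 = 4.709 mg/L.

4.71 mg/L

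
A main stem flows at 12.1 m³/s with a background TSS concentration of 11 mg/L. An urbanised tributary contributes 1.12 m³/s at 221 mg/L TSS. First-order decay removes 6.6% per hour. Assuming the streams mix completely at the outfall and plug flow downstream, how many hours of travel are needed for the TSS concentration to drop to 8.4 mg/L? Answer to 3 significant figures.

18.0 h

Conservation of mass: C = (12.10·11.00 + 1.120·221.0) / 13.22 = 380.6/13.22 = 28.79 mg/L.
6.6%/h lost → k = −ln(1 − 0.066) = 0.06828 h⁻¹.
28.79·exp(−k·t) = 8.4 → t = ln(28.79/8.4)/k = 64950 s = 18.04 h.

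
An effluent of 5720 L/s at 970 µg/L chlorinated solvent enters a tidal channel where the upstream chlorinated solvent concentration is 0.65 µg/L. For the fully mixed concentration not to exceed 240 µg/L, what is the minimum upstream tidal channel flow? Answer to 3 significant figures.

17400 L/s

Set C_mix = 240: (Q·0.6500 + 5720·970.0) / (Q + 5720) = 240
→ Q = 5720·(970.0 − 240)/(240 − 0.6500) = 17450 L/s.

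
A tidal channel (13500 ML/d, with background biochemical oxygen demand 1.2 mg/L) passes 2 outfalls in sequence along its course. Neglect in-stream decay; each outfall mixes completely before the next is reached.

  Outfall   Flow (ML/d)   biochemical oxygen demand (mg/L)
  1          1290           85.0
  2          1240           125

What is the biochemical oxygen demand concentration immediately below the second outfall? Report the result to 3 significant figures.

17.5 mg/L

Below outfall 1: Q → 14790 ML/d, C = (13500·1.200 + 1290·85.00)/14790 = 8.509 mg/L.
Below outfall 2: Q → 16030 ML/d, C = (14790·8.509 + 1240·125.0)/16030 = 17.52 mg/L.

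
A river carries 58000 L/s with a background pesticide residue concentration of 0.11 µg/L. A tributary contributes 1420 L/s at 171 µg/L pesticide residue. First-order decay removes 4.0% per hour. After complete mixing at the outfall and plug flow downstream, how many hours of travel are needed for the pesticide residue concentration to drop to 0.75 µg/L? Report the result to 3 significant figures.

42.2 h

Mass balance: C = (58000·0.1100 + 1420·171.0) / 59420 = 249200/59420 = 4.194 µg/L.
4.0%/h lost → k = −ln(1 − 0.04) = 0.04082 h⁻¹.
4.194·exp(−k·t) = 0.75 → t = ln(4.194/0.75)/k = 151800 s = 42.17 h.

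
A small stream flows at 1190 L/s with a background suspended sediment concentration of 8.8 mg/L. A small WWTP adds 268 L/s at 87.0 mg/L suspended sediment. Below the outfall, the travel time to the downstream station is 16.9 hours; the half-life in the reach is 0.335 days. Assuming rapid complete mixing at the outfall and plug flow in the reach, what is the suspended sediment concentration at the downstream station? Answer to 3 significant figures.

Flow-weighted average: C = (1190·8.800 + 268.0·87.00) / 1458 = 33790/1458 = 23.17 mg/L.
Half-life 0.335 d → k = ln 2 / 0.335 = 2.069 d⁻¹.
Decay over the reach: 23.17·exp(−kt) = 23.17·0.2329 = 5.398 mg/L.

5.40 mg/L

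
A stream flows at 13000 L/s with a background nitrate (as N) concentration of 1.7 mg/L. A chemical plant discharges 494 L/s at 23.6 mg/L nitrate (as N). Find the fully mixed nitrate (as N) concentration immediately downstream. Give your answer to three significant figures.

Flow-weighted average: C = (13000·1.700 + 494.0·23.60) / 13490 = 33760/13490 = 2.502 mg/L.

2.50 mg/L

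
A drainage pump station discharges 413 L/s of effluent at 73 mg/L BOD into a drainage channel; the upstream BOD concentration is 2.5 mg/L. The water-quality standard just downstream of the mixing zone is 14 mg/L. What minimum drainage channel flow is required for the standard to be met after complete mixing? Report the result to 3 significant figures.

Set C_mix = 14: (Q·2.500 + 413.0·73.00) / (Q + 413.0) = 14
→ Q = 413.0·(73.00 − 14)/(14 − 2.500) = 2119 L/s.

2120 L/s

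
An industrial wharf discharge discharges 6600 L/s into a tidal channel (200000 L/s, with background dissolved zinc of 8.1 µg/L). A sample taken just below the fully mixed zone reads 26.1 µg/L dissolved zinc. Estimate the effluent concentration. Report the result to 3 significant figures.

Mass balance: 200000·8.100 + 6600·Cₑ = 206600·26.10
→ Cₑ = (206600·26.10 − 200000·8.100) / 6600 = 571.6 µg/L.

572 µg/L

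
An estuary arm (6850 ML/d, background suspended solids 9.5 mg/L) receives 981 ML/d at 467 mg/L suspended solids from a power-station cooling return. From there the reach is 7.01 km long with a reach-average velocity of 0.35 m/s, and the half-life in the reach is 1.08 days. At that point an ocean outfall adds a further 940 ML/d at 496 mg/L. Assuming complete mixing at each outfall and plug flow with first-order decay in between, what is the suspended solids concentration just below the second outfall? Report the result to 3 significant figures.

105 mg/L

Flow-weighted average: C = (6850·9.500 + 981.0·467.0) / 7831 = 523200/7831 = 66.81 mg/L; combined flow 7831 ML/d.
Travel time t = 7.01·1000 / 0.35 = 20030 s = 5.563 h.
Half-life 1.08 d → k = ln 2 / 1.08 = 0.6418 d⁻¹.
After decay, C = 66.81 × e^(−kt) = 66.81 × 0.8618 = 57.58 mg/L.
At the second outfall, C = (7831·57.58 + 940.0·496.0) / (7831 + 940.0) = 104.6 mg/L.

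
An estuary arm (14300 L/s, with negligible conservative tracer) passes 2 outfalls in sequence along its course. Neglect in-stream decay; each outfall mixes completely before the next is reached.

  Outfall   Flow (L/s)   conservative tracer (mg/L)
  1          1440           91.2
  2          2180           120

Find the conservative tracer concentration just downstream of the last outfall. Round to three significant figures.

21.9 mg/L

Below outfall 1: Q → 15740 L/s, C = (14300·0 + 1440·91.20)/15740 = 8.344 mg/L.
Below outfall 2: Q → 17920 L/s, C = (15740·8.344 + 2180·120.0)/17920 = 21.93 mg/L.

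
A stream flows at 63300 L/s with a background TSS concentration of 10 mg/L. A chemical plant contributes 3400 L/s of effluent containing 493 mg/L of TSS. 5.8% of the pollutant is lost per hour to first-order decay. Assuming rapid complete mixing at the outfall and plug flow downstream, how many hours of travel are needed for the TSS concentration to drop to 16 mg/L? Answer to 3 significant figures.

12.9 h

After mixing, C = (63300·10.00 + 3400·493.0) / 66700 = 2309000/66700 = 34.62 mg/L.
5.8%/h lost → k = −ln(1 − 0.058) = 0.05975 h⁻¹.
34.62·exp(−k·t) = 16 → t = ln(34.62/16)/k = 46510 s = 12.92 h.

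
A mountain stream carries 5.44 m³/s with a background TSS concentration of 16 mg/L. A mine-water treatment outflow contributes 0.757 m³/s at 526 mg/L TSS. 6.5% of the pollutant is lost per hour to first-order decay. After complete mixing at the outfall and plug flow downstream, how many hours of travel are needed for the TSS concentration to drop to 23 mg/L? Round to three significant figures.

Conservation of mass: C = (5.440·16.00 + 0.7570·526.0) / 6.197 = 485.2/6.197 = 78.30 mg/L.
6.5%/h lost → k = −ln(1 − 0.065) = 0.06721 h⁻¹.
78.30·exp(−k·t) = 23 → t = ln(78.30/23)/k = 65620 s = 18.23 h.

18.2 h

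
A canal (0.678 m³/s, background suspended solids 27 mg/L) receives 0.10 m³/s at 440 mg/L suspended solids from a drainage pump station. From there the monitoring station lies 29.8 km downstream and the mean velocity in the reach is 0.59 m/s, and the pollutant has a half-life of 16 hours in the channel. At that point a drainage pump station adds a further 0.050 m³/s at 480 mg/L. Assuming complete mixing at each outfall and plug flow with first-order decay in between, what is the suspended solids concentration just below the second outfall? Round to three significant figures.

Mass balance: C = (0.6780·27.00 + 0.1000·440.0) / 0.7780 = 62.31/0.7780 = 80.08 mg/L; combined flow 0.7780 m³/s.
Travel time t = 29.8·1000 / 0.59 = 50510 s = 14.03 h.
Half-life 16 h → k = ln 2 / 16 = 0.04332 h⁻¹ = 1.040 d⁻¹.
Applying C = C₀e^(−kt): 80.08 × 0.5445 = 43.61 mg/L.
At the second outfall, C = (0.7780·43.61 + 0.05000·480.0) / (0.7780 + 0.05000) = 69.96 mg/L.

70.0 mg/L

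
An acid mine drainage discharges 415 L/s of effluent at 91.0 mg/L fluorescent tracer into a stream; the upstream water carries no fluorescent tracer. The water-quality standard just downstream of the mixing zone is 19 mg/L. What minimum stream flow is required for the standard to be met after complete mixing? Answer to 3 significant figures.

1570 L/s

Set C_mix = 19: (Q·0 + 415.0·91.00) / (Q + 415.0) = 19
→ Q = 415.0·(91.00 − 19)/(19 − 0) = 1573 L/s.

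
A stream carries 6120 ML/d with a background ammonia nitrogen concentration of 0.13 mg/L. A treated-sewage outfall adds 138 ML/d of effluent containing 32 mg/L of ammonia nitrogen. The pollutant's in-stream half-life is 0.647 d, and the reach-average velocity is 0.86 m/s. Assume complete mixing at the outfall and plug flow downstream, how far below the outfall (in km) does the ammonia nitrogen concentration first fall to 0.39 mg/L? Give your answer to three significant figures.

Mass balance: C = (6120·0.1300 + 138.0·32.00) / 6258 = 5212/6258 = 0.8328 mg/L.
Half-life 0.647 d → k = ln 2 / 0.647 = 1.071 d⁻¹.
Set 0.8328·exp(−k·t) = 0.39 → t = ln(0.8328/0.39)/k = 61180 s = 17.00 h.
Distance = v·t = 0.86·61180 = 52620 m = 52.62 km.

52.6 km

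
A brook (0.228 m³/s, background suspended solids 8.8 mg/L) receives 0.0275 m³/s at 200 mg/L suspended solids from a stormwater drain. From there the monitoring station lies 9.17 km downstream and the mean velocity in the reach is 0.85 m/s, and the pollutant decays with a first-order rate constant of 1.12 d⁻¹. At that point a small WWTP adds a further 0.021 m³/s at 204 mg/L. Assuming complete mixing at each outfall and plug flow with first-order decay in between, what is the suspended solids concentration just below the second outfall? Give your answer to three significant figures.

39.1 mg/L

After mixing, C = (0.2280·8.800 + 0.02750·200.0) / 0.2555 = 7.506/0.2555 = 29.38 mg/L; combined flow 0.2555 m³/s.
Travel time t = 9.17·1000 / 0.85 = 10790 s = 2.997 h.
After decay, C = 29.38 × e^(−kt) = 29.38 × 0.8695 = 25.54 mg/L.
Second outfall: C = (0.2555·25.54 + 0.02100·204.0)/0.2765 = 39.10 mg/L.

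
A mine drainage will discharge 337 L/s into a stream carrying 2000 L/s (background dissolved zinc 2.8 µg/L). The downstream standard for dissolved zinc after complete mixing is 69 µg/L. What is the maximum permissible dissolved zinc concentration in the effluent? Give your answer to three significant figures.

462 µg/L

At the limit, (Qr·Cr + Qe·Cₑ)/(Qr + Qe) = 69:
Cₑ = (2337·69 − 2000·2.800) / 337.0 = 461.9 µg/L.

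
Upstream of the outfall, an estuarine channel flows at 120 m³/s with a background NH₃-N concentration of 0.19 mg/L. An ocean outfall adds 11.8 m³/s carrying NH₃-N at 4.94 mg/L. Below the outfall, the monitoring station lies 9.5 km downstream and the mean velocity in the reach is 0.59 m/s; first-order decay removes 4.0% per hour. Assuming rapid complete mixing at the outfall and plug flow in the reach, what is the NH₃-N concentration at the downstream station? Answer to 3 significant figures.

Conservation of mass: C = (120.0·0.1900 + 11.80·4.940) / 131.8 = 81.09/131.8 = 0.6153 mg/L.
Travel time t = 9.5·1000 / 0.59 = 16100 s = 4.473 h.
4.0%/h lost → k = −ln(1 − 0.04) = 0.04082 h⁻¹.
Applying C = C₀e^(−kt): 0.6153 × 0.8331 = 0.5126 mg/L.

0.513 mg/L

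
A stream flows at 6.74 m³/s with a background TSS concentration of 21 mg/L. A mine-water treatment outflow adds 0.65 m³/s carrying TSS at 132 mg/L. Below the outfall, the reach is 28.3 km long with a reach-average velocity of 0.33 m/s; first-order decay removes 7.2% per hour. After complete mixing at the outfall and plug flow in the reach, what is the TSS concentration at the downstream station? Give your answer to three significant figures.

Mass balance: C = (6.740·21.00 + 0.6500·132.0) / 7.390 = 227.3/7.390 = 30.76 mg/L.
Travel time t = 28.3·1000 / 0.33 = 85760 s = 23.82 h.
7.2%/h lost → k = −ln(1 − 0.072) = 0.07472 h⁻¹.
After decay, C = 30.76 × e^(−kt) = 30.76 × 0.1686 = 5.188 mg/L.

5.19 mg/L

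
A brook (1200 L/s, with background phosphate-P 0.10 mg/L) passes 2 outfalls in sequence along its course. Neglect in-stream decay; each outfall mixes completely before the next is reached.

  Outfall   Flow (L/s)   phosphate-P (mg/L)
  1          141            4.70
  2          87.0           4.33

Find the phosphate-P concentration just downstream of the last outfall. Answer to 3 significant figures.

0.812 mg/L

Below outfall 1: Q → 1341 L/s, C = (1200·0.1000 + 141.0·4.700)/1341 = 0.5837 mg/L.
Below outfall 2: Q → 1428 L/s, C = (1341·0.5837 + 87.00·4.330)/1428 = 0.8119 mg/L.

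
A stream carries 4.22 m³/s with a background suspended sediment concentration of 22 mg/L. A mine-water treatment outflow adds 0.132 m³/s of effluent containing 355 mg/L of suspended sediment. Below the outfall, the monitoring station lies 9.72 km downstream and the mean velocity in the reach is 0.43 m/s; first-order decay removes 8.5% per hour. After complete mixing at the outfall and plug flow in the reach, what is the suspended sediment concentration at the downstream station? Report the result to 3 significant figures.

18.4 mg/L

After mixing, C = (4.220·22.00 + 0.1320·355.0) / 4.352 = 139.7/4.352 = 32.10 mg/L.
Travel time t = 9.72·1000 / 0.43 = 22600 s = 6.279 h.
8.5%/h lost → k = −ln(1 − 0.085) = 0.08883 h⁻¹.
First-order decay: C = 32.10·exp(−k·t) = 32.10·0.5725 = 18.38 mg/L.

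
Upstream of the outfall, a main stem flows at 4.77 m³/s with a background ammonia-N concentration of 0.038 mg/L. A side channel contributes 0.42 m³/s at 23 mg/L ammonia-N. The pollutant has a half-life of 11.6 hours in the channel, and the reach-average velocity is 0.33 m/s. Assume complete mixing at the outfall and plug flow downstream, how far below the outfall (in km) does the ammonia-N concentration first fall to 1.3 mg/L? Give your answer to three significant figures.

Flow-weighted average: C = (4.770·0.03800 + 0.4200·23.00) / 5.190 = 9.841/5.190 = 1.896 mg/L.
Half-life 11.6 h → k = ln 2 / 11.6 = 0.05975 h⁻¹ = 1.434 d⁻¹.
Set 1.896·exp(−k·t) = 1.3 → t = ln(1.896/1.3)/k = 22740 s = 6.317 h.
Distance = v·t = 0.33·22740 = 7505 m = 7.505 km.

7.50 km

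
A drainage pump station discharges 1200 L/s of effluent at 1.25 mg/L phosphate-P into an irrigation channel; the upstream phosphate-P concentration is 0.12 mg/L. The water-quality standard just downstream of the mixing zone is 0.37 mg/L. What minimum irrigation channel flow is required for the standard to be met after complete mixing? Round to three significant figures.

Set C_mix = 0.37: (Q·0.1200 + 1200·1.250) / (Q + 1200) = 0.37
→ Q = 1200·(1.250 − 0.37)/(0.37 − 0.1200) = 4224 L/s.

4220 L/s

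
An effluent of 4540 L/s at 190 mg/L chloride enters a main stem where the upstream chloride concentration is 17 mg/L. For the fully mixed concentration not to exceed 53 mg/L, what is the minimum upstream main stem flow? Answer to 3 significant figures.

Set C_mix = 53: (Q·17.00 + 4540·190.0) / (Q + 4540) = 53
→ Q = 4540·(190.0 − 53)/(53 − 17.00) = 17280 L/s.

17300 L/s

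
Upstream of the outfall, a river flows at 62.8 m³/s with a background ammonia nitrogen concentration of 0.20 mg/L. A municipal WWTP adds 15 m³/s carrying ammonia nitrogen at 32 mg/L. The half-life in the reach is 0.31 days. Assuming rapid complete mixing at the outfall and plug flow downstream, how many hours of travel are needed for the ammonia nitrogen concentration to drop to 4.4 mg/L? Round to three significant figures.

Mixed concentration C = ΣQC/ΣQ = (62.80·0.2000 + 15.00·32.00) / 77.80 = 492.6/77.80 = 6.331 mg/L.
Half-life 0.31 d → k = ln 2 / 0.31 = 2.236 d⁻¹.
6.331·exp(−k·t) = 4.4 → t = ln(6.331/4.4)/k = 14060 s = 3.906 h.

3.91 h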